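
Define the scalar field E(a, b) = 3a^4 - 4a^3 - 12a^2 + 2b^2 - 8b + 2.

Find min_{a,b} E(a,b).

-38

E(a,b) separates as P(a) + Q(b) + 2, so its minimum is min P + min Q + 2.
P'(a) = 12a(a - 2)(a + 1) vanishes at a ∈ {-1, 0, 2}; Q'(b) = 4b - 8 vanishes at b ∈ {2}.
Local minima of P (where P''>0): P(-1)=-5, P(2)=-32. Local minima of Q: Q(2)=-8.
So the global minimum of E is P(2) + Q(2) + 2 = -32 − 8 + 2 = -38, attained at (2, 2).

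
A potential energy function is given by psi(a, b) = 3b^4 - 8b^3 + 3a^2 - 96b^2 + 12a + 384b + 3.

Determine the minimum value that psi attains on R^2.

-1801

psi(a,b) separates as P(a) + Q(b) + 3, so its minimum is min P + min Q + 3.
P'(a) = 6a + 12 vanishes at a ∈ {-2}; Q'(b) = 12(b - 4)(b - 2)(b + 4) vanishes at b ∈ {-4, 2, 4}.
Local minima of P (where P''>0): P(-2)=-12. Local minima of Q: Q(-4)=-1792, Q(4)=256.
So the global minimum of psi is P(-2) + Q(-4) + 3 = -12 − 1792 + 3 = -1801, attained at (-2, -4).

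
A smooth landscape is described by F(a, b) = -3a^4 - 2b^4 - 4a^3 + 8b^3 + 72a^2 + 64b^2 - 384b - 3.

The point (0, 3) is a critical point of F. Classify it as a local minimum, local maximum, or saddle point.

The mixed partial ∂²F/∂a∂b is 0, so the Hessian at any point is diag(F_aa, F_bb) = diag(12(-3a^2 - 2a + 12), 8(-3b^2 + 6b + 16)).
At (0, 3): H = diag(144, 56).
Both eigenvalues are positive, so H is positive definite: a local minimum.

local minimum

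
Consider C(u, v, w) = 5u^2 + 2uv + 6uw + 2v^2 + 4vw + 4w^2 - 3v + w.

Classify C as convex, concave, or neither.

C is quadratic, so its Hessian is the constant matrix H = [[10, 2, 6], [2, 4, 4], [6, 4, 8]].
Leading principal minors: 10, 36, 80.
All positive ⇒ H ≻ 0 ⇒ convex.

convex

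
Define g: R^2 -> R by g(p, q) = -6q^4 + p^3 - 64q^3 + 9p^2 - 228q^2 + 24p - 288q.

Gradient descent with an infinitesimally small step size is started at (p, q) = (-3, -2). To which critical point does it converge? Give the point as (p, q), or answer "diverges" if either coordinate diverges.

g is separable, so gradient descent decouples: p follows -∂g/∂p, q follows -∂g/∂q.
∂g/∂p = 3(p + 2)(p + 4); at p=-3 this is -3, so p increases.
∂g/∂q = -24(q + 1)(q + 3)(q + 4); at q=-2 this is 48, so q decreases.
p converges to its nearest critical value -2 (a local min of the p-part); q converges to -3. The iterate converges to (-2, -3).

(-2, -3)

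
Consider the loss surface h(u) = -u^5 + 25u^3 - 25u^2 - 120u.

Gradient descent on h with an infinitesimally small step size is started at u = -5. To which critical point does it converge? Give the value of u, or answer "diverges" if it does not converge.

h'(u) = -5(u - 3)(u - 2)(u + 1)(u + 4), so h'(-5) = -1120.
Gradient descent moves in the -h' direction, i.e. u is increasing.
The nearest critical point in that direction is u = -4, where h'' = 630 > 0 (a local minimum). The iterate converges there.

-4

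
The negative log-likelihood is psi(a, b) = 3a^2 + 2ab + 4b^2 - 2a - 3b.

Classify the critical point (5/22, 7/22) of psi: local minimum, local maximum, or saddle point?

local minimum

The Hessian of psi is constant: H = [[6, 2], [2, 8]].
det(H) = 6·8 − 2² = 44.
det(H) > 0 and tr(H) = 14 > 0, so H is positive definite and the point is a local minimum.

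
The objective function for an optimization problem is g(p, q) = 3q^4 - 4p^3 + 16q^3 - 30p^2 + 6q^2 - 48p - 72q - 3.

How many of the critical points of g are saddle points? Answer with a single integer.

g separates as a function of p plus a function of q, so ∇g=0 decouples.
∂g/∂p = -12(p + 1)(p + 4) = 0 at p ∈ {-4, -1}; ∂g/∂q = 12(q - 1)(q + 2)(q + 3) = 0 at q ∈ {-3, -2, 1}.
The Hessian is diagonal: diag(g_pp, g_qq). Second derivatives: g_pp(-4)=36, g_pp(-1)=-36; g_qq(-3)=48, g_qq(-2)=-36, g_qq(1)=144.
Saddle points occur where the two diagonal entries have opposite signs: (-4, -2), (-1, -3), (-1, 1). Count: 3.

3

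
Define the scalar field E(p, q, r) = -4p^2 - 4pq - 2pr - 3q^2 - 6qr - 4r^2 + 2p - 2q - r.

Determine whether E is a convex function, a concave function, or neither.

E is quadratic, so its Hessian is the constant matrix H = [[-8, -4, -2], [-4, -6, -6], [-2, -6, -8]].
Leading principal minors: -8, 32, -40.
Signs alternate −, +, − ⇒ H ≺ 0 ⇒ concave.

concave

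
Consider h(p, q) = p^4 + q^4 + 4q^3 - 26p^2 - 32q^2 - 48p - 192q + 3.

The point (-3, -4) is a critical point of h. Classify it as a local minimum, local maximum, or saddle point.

local minimum

The mixed partial ∂²h/∂p∂q is 0, so the Hessian at any point is diag(h_pp, h_qq) = diag(4(3p^2 - 13), 4(3q^2 + 6q - 16)).
At (-3, -4): H = diag(56, 32).
Both eigenvalues are positive, so H is positive definite: a local minimum.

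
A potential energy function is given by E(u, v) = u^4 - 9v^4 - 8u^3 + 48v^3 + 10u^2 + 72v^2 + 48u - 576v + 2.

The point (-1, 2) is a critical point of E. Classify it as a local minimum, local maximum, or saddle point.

The mixed partial ∂²E/∂u∂v is 0, so the Hessian at any point is diag(E_uu, E_vv) = diag(4(3u^2 - 12u + 5), 36(-3v^2 + 8v + 4)).
At (-1, 2): H = diag(80, 288).
Both eigenvalues are positive, so H is positive definite: a local minimum.

local minimum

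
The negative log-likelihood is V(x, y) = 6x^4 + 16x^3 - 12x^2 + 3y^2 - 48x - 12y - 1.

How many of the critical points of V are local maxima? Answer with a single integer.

0

V separates as a function of x plus a function of y, so ∇V=0 decouples.
∂V/∂x = 24(x - 1)(x + 1)(x + 2) = 0 at x ∈ {-2, -1, 1}; ∂V/∂y = 6(y - 2) = 0 at y ∈ {2}.
The Hessian is diagonal: diag(V_xx, V_yy). Second derivatives: V_xx(-2)=72, V_xx(-1)=-48, V_xx(1)=144; V_yy(2)=6.
Local maxima occur where both diagonal entries negative: none. Count: 0.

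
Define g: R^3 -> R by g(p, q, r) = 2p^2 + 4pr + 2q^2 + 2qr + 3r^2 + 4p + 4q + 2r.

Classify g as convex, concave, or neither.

convex

g is quadratic, so its Hessian is the constant matrix H = [[4, 0, 4], [0, 4, 2], [4, 2, 6]].
Leading principal minors: 4, 16, 16.
All positive ⇒ H ≻ 0 ⇒ convex.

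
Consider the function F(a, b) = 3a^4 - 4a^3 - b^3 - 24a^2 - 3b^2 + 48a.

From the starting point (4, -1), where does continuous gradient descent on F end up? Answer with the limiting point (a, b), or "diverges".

(2, -2)

F is separable, so gradient descent decouples: a follows -∂F/∂a, b follows -∂F/∂b.
∂F/∂a = 12(a - 2)(a - 1)(a + 2); at a=4 this is 432, so a decreases.
∂F/∂b = -3b(b + 2); at b=-1 this is 3, so b decreases.
a converges to its nearest critical value 2 (a local min of the a-part); b converges to -2. The iterate converges to (2, -2).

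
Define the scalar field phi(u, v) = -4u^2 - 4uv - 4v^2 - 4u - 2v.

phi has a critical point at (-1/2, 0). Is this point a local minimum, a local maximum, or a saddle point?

local maximum

The Hessian of phi is constant: H = [[-8, -4], [-4, -8]].
det(H) = (-8)·(-8) − (-4)² = 48.
det(H) > 0 and tr(H) = -16 < 0, so H is negative definite and the point is a local maximum.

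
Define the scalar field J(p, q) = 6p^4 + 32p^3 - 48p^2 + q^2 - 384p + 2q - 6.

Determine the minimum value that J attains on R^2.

J(p,q) separates as A(p) + B(q) − 6, so its minimum is min A + min B − 6.
A'(p) = 24(p - 2)(p + 2)(p + 4) vanishes at p ∈ {-4, -2, 2}; B'(q) = 2q + 2 vanishes at q ∈ {-1}.
Local minima of A (where A''>0): A(-4)=256, A(2)=-608. Local minima of B: B(-1)=-1.
So the global minimum of J is A(2) + B(-1) − 6 = -608 − 1 − 6 = -615, attained at (2, -1).

-615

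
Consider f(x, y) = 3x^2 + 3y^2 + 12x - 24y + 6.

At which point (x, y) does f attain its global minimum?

f(x,y) separates as P(x) + Q(y) + 6, so its minimum is min P + min Q + 6.
P'(x) = 6x + 12 vanishes at x ∈ {-2}; Q'(y) = 6y - 24 vanishes at y ∈ {4}.
Local minima of P (where P''>0): P(-2)=-12. Local minima of Q: Q(4)=-48.
So the global minimum of f is P(-2) + Q(4) + 6 = -12 − 48 + 6 = -54, attained at (-2, 4).

(-2, 4)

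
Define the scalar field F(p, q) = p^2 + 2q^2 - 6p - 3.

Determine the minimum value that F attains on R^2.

-12

F(p,q) separates as A(p) + B(q) − 3, so its minimum is min A + min B − 3.
A'(p) = 2p - 6 vanishes at p ∈ {3}; B'(q) = 4q vanishes at q ∈ {0}.
Local minima of A (where A''>0): A(3)=-9. Local minima of B: B(0)=0.
So the global minimum of F is A(3) + B(0) − 3 = -9 + 0 − 3 = -12, attained at (3, 0).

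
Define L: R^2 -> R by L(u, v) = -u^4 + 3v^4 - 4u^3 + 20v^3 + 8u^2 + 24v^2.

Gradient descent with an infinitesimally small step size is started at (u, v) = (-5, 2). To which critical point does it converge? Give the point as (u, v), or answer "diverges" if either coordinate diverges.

L is separable, so gradient descent decouples: u follows -∂L/∂u, v follows -∂L/∂v.
∂L/∂u = -4u(u - 1)(u + 4); at u=-5 this is 120, so u decreases.
∂L/∂v = 12v(v + 1)(v + 4); at v=2 this is 432, so v decreases.
The u-coordinate has no critical point in that direction and runs off to infinity.

diverges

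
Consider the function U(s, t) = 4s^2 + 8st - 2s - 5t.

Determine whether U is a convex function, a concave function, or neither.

neither

U is quadratic, so its Hessian is the constant matrix H = [[8, 8], [8, 0]].
det(H) = -64, tr(H) = 8.
det(H) < 0, so H is indefinite: neither convex nor concave.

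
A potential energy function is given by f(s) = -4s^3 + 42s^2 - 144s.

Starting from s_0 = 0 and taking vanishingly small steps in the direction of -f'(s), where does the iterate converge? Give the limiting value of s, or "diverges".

3

f'(s) = -12(s - 4)(s - 3), so f'(0) = -144.
Gradient descent moves in the -f' direction, i.e. s is increasing.
The nearest critical point in that direction is s = 3, where f'' = 12 > 0 (a local minimum). The iterate converges there.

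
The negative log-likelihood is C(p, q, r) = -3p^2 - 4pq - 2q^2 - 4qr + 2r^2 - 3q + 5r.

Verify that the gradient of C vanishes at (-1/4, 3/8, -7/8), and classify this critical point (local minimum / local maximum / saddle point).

∇C = (-6p - 4q, -4p - 4q - 4r - 3, -4q + 4r + 5); substituting (-1/4, 3/8, -7/8) gives ∇C = (0, 0, 0), so (-1/4, 3/8, -7/8) is indeed a critical point.
The Hessian is constant: H = [[-6, -4, 0], [-4, -4, -4], [0, -4, 4]].
Leading principal minors: Δ₁ = -6, Δ₂ = 8, Δ₃ = 128.
The minors fit neither the all-positive nor the alternating-sign pattern, so H is indefinite: a saddle point.

saddle point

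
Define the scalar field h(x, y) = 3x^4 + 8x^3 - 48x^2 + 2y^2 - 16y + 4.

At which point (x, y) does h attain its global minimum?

(-4, 4)

h(x,y) separates as P(x) + Q(y) + 4, so its minimum is min P + min Q + 4.
P'(x) = 12x(x - 2)(x + 4) vanishes at x ∈ {-4, 0, 2}; Q'(y) = 4y - 16 vanishes at y ∈ {4}.
Local minima of P (where P''>0): P(-4)=-512, P(2)=-80. Local minima of Q: Q(4)=-32.
So the global minimum of h is P(-4) + Q(4) + 4 = -512 − 32 + 4 = -540, attained at (-4, 4).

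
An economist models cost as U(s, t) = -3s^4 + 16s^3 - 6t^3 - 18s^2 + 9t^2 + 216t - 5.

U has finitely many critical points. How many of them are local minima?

1

U separates as a function of s plus a function of t, so ∇U=0 decouples.
∂U/∂s = -12s(s - 3)(s - 1) = 0 at s ∈ {0, 1, 3}; ∂U/∂t = -18(t - 4)(t + 3) = 0 at t ∈ {-3, 4}.
The Hessian is diagonal: diag(U_ss, U_tt). Second derivatives: U_ss(0)=-36, U_ss(1)=24, U_ss(3)=-72; U_tt(-3)=126, U_tt(4)=-126.
Local minima occur where both diagonal entries positive: (1, -3). Count: 1.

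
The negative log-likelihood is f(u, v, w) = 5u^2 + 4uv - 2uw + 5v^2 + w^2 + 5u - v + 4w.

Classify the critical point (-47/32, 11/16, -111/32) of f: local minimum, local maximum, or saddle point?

The Hessian is constant: H = [[10, 4, -2], [4, 10, 0], [-2, 0, 2]].
Leading principal minors: Δ₁ = 10, Δ₂ = 84, Δ₃ = 128.
All leading minors are positive, so H is positive definite: a local minimum.

local minimum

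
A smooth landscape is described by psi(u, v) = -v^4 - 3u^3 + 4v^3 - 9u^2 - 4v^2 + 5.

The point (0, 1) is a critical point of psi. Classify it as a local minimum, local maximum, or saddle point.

saddle point

The mixed partial ∂²psi/∂u∂v is 0, so the Hessian at any point is diag(psi_uu, psi_vv) = diag(-18(u + 1), 4(-3v^2 + 6v - 2)).
At (0, 1): H = diag(-18, 4).
The eigenvalues have opposite signs, so H is indefinite: a saddle point.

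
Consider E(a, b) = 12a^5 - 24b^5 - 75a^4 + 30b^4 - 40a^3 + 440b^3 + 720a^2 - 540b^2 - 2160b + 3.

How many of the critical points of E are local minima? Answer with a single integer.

E separates as a function of a plus a function of b, so ∇E=0 decouples.
∂E/∂a = 60a(a - 4)(a - 3)(a + 2) = 0 at a ∈ {-2, 0, 3, 4}; ∂E/∂b = -120(b - 3)(b - 2)(b + 1)(b + 3) = 0 at b ∈ {-3, -1, 2, 3}.
The Hessian is diagonal: diag(E_aa, E_bb). Second derivatives: E_aa(-2)=-3600, E_aa(0)=1440, E_aa(3)=-900, E_aa(4)=1440; E_bb(-3)=7200, E_bb(-1)=-2880, E_bb(2)=1800, E_bb(3)=-2880.
Local minima occur where both diagonal entries positive: (0, -3), (0, 2), (4, -3), (4, 2). Count: 4.

4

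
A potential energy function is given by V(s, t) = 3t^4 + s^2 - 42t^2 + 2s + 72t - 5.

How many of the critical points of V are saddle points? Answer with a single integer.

V separates as a function of s plus a function of t, so ∇V=0 decouples.
∂V/∂s = 2(s + 1) = 0 at s ∈ {-1}; ∂V/∂t = 12(t - 2)(t - 1)(t + 3) = 0 at t ∈ {-3, 1, 2}.
The Hessian is diagonal: diag(V_ss, V_tt). Second derivatives: V_ss(-1)=2; V_tt(-3)=240, V_tt(1)=-48, V_tt(2)=60.
Saddle points occur where the two diagonal entries have opposite signs: (-1, 1). Count: 1.

1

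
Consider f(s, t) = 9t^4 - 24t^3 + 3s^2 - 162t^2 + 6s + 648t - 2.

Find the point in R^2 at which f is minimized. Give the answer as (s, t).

f(s,t) separates as P(s) + Q(t) − 2, so its minimum is min P + min Q − 2.
P'(s) = 6s + 6 vanishes at s ∈ {-1}; Q'(t) = 36(t - 3)(t - 2)(t + 3) vanishes at t ∈ {-3, 2, 3}.
Local minima of P (where P''>0): P(-1)=-3. Local minima of Q: Q(-3)=-2025, Q(3)=567.
So the global minimum of f is P(-1) + Q(-3) − 2 = -3 − 2025 − 2 = -2030, attained at (-1, -3).

(-1, -3)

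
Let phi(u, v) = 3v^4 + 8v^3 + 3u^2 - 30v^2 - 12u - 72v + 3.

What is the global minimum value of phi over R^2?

phi(u,v) separates as P(u) + Q(v) + 3, so its minimum is min P + min Q + 3.
P'(u) = 6u - 12 vanishes at u ∈ {2}; Q'(v) = 12(v - 2)(v + 1)(v + 3) vanishes at v ∈ {-3, -1, 2}.
Local minima of P (where P''>0): P(2)=-12. Local minima of Q: Q(-3)=-27, Q(2)=-152.
So the global minimum of phi is P(2) + Q(2) + 3 = -12 − 152 + 3 = -161, attained at (2, 2).

-161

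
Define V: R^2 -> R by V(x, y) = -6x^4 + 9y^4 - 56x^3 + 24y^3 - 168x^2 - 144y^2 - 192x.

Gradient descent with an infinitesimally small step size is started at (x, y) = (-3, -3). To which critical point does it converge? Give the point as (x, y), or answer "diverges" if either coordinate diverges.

(-2, -4)

V is separable, so gradient descent decouples: x follows -∂V/∂x, y follows -∂V/∂y.
∂V/∂x = -24(x + 1)(x + 2)(x + 4); at x=-3 this is -48, so x increases.
∂V/∂y = 36y(y - 2)(y + 4); at y=-3 this is 540, so y decreases.
x converges to its nearest critical value -2 (a local min of the x-part); y converges to -4. The iterate converges to (-2, -4).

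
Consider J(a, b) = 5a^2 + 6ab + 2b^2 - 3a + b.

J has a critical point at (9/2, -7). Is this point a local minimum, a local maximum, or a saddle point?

local minimum

The Hessian of J is constant: H = [[10, 6], [6, 4]].
det(H) = 10·4 − 6² = 4.
det(H) > 0 and tr(H) = 14 > 0, so H is positive definite and the point is a local minimum.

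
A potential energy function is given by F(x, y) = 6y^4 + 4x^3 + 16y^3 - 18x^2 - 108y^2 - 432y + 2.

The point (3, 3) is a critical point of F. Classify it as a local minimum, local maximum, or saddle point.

The mixed partial ∂²F/∂x∂y is 0, so the Hessian at any point is diag(F_xx, F_yy) = diag(12(2x - 3), 24(3y^2 + 4y - 9)).
At (3, 3): H = diag(36, 720).
Both eigenvalues are positive, so H is positive definite: a local minimum.

local minimum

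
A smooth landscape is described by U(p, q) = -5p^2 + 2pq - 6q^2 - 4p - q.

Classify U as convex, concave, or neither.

U is quadratic, so its Hessian is the constant matrix H = [[-10, 2], [2, -12]].
det(H) = 116, tr(H) = -22.
det(H) > 0 and tr(H) < 0, so H is negative definite everywhere: concave.

concave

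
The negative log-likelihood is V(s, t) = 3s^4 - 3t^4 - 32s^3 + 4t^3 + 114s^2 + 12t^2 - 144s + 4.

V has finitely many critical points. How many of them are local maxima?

2

V separates as a function of s plus a function of t, so ∇V=0 decouples.
∂V/∂s = 12(s - 4)(s - 3)(s - 1) = 0 at s ∈ {1, 3, 4}; ∂V/∂t = -12t(t - 2)(t + 1) = 0 at t ∈ {-1, 0, 2}.
The Hessian is diagonal: diag(V_ss, V_tt). Second derivatives: V_ss(1)=72, V_ss(3)=-24, V_ss(4)=36; V_tt(-1)=-36, V_tt(0)=24, V_tt(2)=-72.
Local maxima occur where both diagonal entries negative: (3, -1), (3, 2). Count: 2.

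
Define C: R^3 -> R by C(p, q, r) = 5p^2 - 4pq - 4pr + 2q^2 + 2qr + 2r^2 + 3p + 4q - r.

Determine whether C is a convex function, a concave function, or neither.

C is quadratic, so its Hessian is the constant matrix H = [[10, -4, -4], [-4, 4, 2], [-4, 2, 4]].
Leading principal minors: 10, 24, 56.
All positive ⇒ H ≻ 0 ⇒ convex.

convex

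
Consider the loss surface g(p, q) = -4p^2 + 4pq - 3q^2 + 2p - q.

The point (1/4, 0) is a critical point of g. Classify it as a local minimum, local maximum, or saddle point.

The Hessian of g is constant: H = [[-8, 4], [4, -6]].
det(H) = (-8)·(-6) − 4² = 32.
det(H) > 0 and tr(H) = -14 < 0, so H is negative definite and the point is a local maximum.

local maximum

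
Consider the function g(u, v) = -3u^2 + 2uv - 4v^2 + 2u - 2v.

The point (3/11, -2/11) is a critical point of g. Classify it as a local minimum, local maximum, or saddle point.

The Hessian of g is constant: H = [[-6, 2], [2, -8]].
det(H) = (-6)·(-8) − 2² = 44.
det(H) > 0 and tr(H) = -14 < 0, so H is negative definite and the point is a local maximum.

local maximum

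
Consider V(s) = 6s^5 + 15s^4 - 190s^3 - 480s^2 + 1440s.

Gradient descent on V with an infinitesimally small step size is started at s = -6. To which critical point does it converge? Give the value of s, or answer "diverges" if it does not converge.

diverges

V'(s) = 30(s - 4)(s - 1)(s + 3)(s + 4), so V'(-6) = 12600.
Gradient descent moves in the -V' direction, i.e. s is decreasing.
There is no critical point below s=-6, and V' keeps the same sign, so the iterate runs off to −∞.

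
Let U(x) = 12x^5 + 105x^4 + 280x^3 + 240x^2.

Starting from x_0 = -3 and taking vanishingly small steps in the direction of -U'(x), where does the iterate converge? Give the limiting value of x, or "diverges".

-2

U'(x) = 60x(x + 1)(x + 2)(x + 4), so U'(-3) = -360.
Gradient descent moves in the -U' direction, i.e. x is increasing.
The nearest critical point in that direction is x = -2, where U'' = 240 > 0 (a local minimum). The iterate converges there.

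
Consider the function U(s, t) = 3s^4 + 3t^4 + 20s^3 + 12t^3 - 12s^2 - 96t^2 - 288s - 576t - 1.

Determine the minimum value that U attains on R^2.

-2721

U(s,t) separates as P(s) + Q(t) − 1, so its minimum is min P + min Q − 1.
P'(s) = 12(s - 2)(s + 3)(s + 4) vanishes at s ∈ {-4, -3, 2}; Q'(t) = 12(t - 4)(t + 3)(t + 4) vanishes at t ∈ {-4, -3, 4}.
Local minima of P (where P''>0): P(-4)=448, P(2)=-416. Local minima of Q: Q(-4)=768, Q(4)=-2304.
So the global minimum of U is P(2) + Q(4) − 1 = -416 − 2304 − 1 = -2721, attained at (2, 4).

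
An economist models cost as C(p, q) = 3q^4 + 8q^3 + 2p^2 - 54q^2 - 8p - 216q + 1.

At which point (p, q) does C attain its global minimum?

(2, 3)

C(p,q) separates as A(p) + B(q) + 1, so its minimum is min A + min B + 1.
A'(p) = 4p - 8 vanishes at p ∈ {2}; B'(q) = 12(q - 3)(q + 2)(q + 3) vanishes at q ∈ {-3, -2, 3}.
Local minima of A (where A''>0): A(2)=-8. Local minima of B: B(-3)=189, B(3)=-675.
So the global minimum of C is A(2) + B(3) + 1 = -8 − 675 + 1 = -682, attained at (2, 3).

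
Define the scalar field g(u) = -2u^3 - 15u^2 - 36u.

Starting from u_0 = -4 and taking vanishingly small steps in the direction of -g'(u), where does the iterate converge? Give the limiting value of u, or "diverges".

-3

g'(u) = -6(u + 2)(u + 3), so g'(-4) = -12.
Gradient descent moves in the -g' direction, i.e. u is increasing.
The nearest critical point in that direction is u = -3, where g'' = 6 > 0 (a local minimum). The iterate converges there.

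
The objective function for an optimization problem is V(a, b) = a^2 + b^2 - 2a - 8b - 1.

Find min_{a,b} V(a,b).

V(a,b) separates as P(a) + Q(b) − 1, so its minimum is min P + min Q − 1.
P'(a) = 2a - 2 vanishes at a ∈ {1}; Q'(b) = 2b - 8 vanishes at b ∈ {4}.
Local minima of P (where P''>0): P(1)=-1. Local minima of Q: Q(4)=-16.
So the global minimum of V is P(1) + Q(4) − 1 = -1 − 16 − 1 = -18, attained at (1, 4).

-18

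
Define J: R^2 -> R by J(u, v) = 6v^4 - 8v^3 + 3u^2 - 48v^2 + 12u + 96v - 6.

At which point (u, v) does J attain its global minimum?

J(u,v) separates as P(u) + Q(v) − 6, so its minimum is min P + min Q − 6.
P'(u) = 6u + 12 vanishes at u ∈ {-2}; Q'(v) = 24(v - 2)(v - 1)(v + 2) vanishes at v ∈ {-2, 1, 2}.
Local minima of P (where P''>0): P(-2)=-12. Local minima of Q: Q(-2)=-224, Q(2)=32.
So the global minimum of J is P(-2) + Q(-2) − 6 = -12 − 224 − 6 = -242, attained at (-2, -2).

(-2, -2)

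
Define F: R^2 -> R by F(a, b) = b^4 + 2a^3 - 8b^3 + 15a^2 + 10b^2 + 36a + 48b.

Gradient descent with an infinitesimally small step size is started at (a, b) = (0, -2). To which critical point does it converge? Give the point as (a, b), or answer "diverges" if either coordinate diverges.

F is separable, so gradient descent decouples: a follows -∂F/∂a, b follows -∂F/∂b.
∂F/∂a = 6(a + 2)(a + 3); at a=0 this is 36, so a decreases.
∂F/∂b = 4(b - 4)(b - 3)(b + 1); at b=-2 this is -120, so b increases.
a converges to its nearest critical value -2 (a local min of the a-part); b converges to -1. The iterate converges to (-2, -1).

(-2, -1)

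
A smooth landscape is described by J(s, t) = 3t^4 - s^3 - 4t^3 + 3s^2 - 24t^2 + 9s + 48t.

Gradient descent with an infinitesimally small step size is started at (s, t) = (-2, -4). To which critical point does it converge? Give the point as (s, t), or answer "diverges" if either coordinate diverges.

J is separable, so gradient descent decouples: s follows -∂J/∂s, t follows -∂J/∂t.
∂J/∂s = -3(s - 3)(s + 1); at s=-2 this is -15, so s increases.
∂J/∂t = 12(t - 2)(t - 1)(t + 2); at t=-4 this is -720, so t increases.
s converges to its nearest critical value -1 (a local min of the s-part); t converges to -2. The iterate converges to (-1, -2).

(-1, -2)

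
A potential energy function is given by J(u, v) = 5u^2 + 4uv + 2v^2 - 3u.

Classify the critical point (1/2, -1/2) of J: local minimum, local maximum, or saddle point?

The Hessian of J is constant: H = [[10, 4], [4, 4]].
det(H) = 10·4 − 4² = 24.
det(H) > 0 and tr(H) = 14 > 0, so H is positive definite and the point is a local minimum.

local minimum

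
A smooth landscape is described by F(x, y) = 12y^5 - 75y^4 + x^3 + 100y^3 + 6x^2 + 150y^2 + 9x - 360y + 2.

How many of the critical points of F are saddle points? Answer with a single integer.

4

F separates as a function of x plus a function of y, so ∇F=0 decouples.
∂F/∂x = 3(x + 1)(x + 3) = 0 at x ∈ {-3, -1}; ∂F/∂y = 60(y - 3)(y - 2)(y - 1)(y + 1) = 0 at y ∈ {-1, 1, 2, 3}.
The Hessian is diagonal: diag(F_xx, F_yy). Second derivatives: F_xx(-3)=-6, F_xx(-1)=6; F_yy(-1)=-1440, F_yy(1)=240, F_yy(2)=-180, F_yy(3)=480.
Saddle points occur where the two diagonal entries have opposite signs: (-3, 1), (-3, 3), (-1, -1), (-1, 2). Count: 4.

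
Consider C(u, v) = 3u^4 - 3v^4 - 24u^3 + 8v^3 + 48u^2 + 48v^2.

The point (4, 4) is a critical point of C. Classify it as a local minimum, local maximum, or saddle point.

The mixed partial ∂²C/∂u∂v is 0, so the Hessian at any point is diag(C_uu, C_vv) = diag(12(3u^2 - 12u + 8), 12(-3v^2 + 4v + 8)).
At (4, 4): H = diag(96, -288).
The eigenvalues have opposite signs, so H is indefinite: a saddle point.

saddle point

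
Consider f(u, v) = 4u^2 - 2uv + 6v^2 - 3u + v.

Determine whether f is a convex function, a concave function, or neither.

f is quadratic, so its Hessian is the constant matrix H = [[8, -2], [-2, 12]].
det(H) = 92, tr(H) = 20.
det(H) > 0 and tr(H) > 0, so H is positive definite everywhere: convex.

convex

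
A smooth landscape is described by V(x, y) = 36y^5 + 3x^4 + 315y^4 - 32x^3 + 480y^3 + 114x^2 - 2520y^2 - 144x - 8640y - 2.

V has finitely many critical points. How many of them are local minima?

V separates as a function of x plus a function of y, so ∇V=0 decouples.
∂V/∂x = 12(x - 4)(x - 3)(x - 1) = 0 at x ∈ {1, 3, 4}; ∂V/∂y = 180(y - 2)(y + 2)(y + 3)(y + 4) = 0 at y ∈ {-4, -3, -2, 2}.
The Hessian is diagonal: diag(V_xx, V_yy). Second derivatives: V_xx(1)=72, V_xx(3)=-24, V_xx(4)=36; V_yy(-4)=-2160, V_yy(-3)=900, V_yy(-2)=-1440, V_yy(2)=21600.
Local minima occur where both diagonal entries positive: (1, -3), (1, 2), (4, -3), (4, 2). Count: 4.

4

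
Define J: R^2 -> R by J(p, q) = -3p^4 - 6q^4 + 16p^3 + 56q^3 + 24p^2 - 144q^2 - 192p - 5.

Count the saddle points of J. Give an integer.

J separates as a function of p plus a function of q, so ∇J=0 decouples.
∂J/∂p = -12(p - 4)(p - 2)(p + 2) = 0 at p ∈ {-2, 2, 4}; ∂J/∂q = -24q(q - 4)(q - 3) = 0 at q ∈ {0, 3, 4}.
The Hessian is diagonal: diag(J_pp, J_qq). Second derivatives: J_pp(-2)=-288, J_pp(2)=96, J_pp(4)=-144; J_qq(0)=-288, J_qq(3)=72, J_qq(4)=-96.
Saddle points occur where the two diagonal entries have opposite signs: (-2, 3), (2, 0), (2, 4), (4, 3). Count: 4.

4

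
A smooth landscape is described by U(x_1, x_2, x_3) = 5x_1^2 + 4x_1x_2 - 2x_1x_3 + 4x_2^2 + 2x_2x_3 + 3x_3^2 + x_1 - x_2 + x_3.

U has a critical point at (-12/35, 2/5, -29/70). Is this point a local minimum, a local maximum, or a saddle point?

The Hessian is constant: H = [[10, 4, -2], [4, 8, 2], [-2, 2, 6]].
Leading principal minors: Δ₁ = 10, Δ₂ = 64, Δ₃ = 280.
All leading minors are positive, so H is positive definite: a local minimum.

local minimum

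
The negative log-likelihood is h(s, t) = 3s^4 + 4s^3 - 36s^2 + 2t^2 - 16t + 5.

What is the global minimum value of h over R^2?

-216

h(s,t) separates as P(s) + Q(t) + 5, so its minimum is min P + min Q + 5.
P'(s) = 12s(s - 2)(s + 3) vanishes at s ∈ {-3, 0, 2}; Q'(t) = 4(t - 4) vanishes at t ∈ {4}.
Local minima of P (where P''>0): P(-3)=-189, P(2)=-64. Local minima of Q: Q(4)=-32.
So the global minimum of h is P(-3) + Q(4) + 5 = -189 − 32 + 5 = -216, attained at (-3, 4).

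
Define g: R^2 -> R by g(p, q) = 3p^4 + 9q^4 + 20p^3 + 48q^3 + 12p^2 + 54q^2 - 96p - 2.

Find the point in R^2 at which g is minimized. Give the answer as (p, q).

g(p,q) separates as A(p) + B(q) − 2, so its minimum is min A + min B − 2.
A'(p) = 12(p - 1)(p + 2)(p + 4) vanishes at p ∈ {-4, -2, 1}; B'(q) = 36q(q + 1)(q + 3) vanishes at q ∈ {-3, -1, 0}.
Local minima of A (where A''>0): A(-4)=64, A(1)=-61. Local minima of B: B(-3)=-81, B(0)=0.
So the global minimum of g is A(1) + B(-3) − 2 = -61 − 81 − 2 = -144, attained at (1, -3).

(1, -3)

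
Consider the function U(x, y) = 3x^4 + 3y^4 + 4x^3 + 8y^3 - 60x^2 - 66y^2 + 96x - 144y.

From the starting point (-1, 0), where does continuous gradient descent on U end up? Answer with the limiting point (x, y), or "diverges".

(-4, 3)

U is separable, so gradient descent decouples: x follows -∂U/∂x, y follows -∂U/∂y.
∂U/∂x = 12(x - 2)(x - 1)(x + 4); at x=-1 this is 216, so x decreases.
∂U/∂y = 12(y - 3)(y + 1)(y + 4); at y=0 this is -144, so y increases.
x converges to its nearest critical value -4 (a local min of the x-part); y converges to 3. The iterate converges to (-4, 3).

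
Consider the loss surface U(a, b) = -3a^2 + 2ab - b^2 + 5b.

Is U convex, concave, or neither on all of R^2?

U is quadratic, so its Hessian is the constant matrix H = [[-6, 2], [2, -2]].
det(H) = 8, tr(H) = -8.
det(H) > 0 and tr(H) < 0, so H is negative definite everywhere: concave.

concave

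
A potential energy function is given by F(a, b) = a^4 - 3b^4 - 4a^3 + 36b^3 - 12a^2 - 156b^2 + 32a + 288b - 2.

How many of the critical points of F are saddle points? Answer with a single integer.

F separates as a function of a plus a function of b, so ∇F=0 decouples.
∂F/∂a = 4(a - 4)(a - 1)(a + 2) = 0 at a ∈ {-2, 1, 4}; ∂F/∂b = -12(b - 4)(b - 3)(b - 2) = 0 at b ∈ {2, 3, 4}.
The Hessian is diagonal: diag(F_aa, F_bb). Second derivatives: F_aa(-2)=72, F_aa(1)=-36, F_aa(4)=72; F_bb(2)=-24, F_bb(3)=12, F_bb(4)=-24.
Saddle points occur where the two diagonal entries have opposite signs: (-2, 2), (-2, 4), (1, 3), (4, 2), (4, 4). Count: 5.

5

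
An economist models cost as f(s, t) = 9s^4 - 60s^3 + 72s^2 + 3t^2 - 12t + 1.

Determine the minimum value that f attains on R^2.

f(s,t) separates as P(s) + Q(t) + 1, so its minimum is min P + min Q + 1.
P'(s) = 36s(s - 4)(s - 1) vanishes at s ∈ {0, 1, 4}; Q'(t) = 6(t - 2) vanishes at t ∈ {2}.
Local minima of P (where P''>0): P(0)=0, P(4)=-384. Local minima of Q: Q(2)=-12.
So the global minimum of f is P(4) + Q(2) + 1 = -384 − 12 + 1 = -395, attained at (4, 2).

-395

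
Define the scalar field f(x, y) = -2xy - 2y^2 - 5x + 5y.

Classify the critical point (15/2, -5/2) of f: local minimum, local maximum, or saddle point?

saddle point

The Hessian of f is constant: H = [[0, -2], [-2, -4]].
det(H) = 0·(-4) − (-2)² = -4.
Since det(H) < 0, H is indefinite and the critical point is a saddle point.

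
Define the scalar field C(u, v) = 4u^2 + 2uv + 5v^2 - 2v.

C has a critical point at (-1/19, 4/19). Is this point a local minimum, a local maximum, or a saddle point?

local minimum

The Hessian of C is constant: H = [[8, 2], [2, 10]].
det(H) = 8·10 − 2² = 76.
det(H) > 0 and tr(H) = 18 > 0, so H is positive definite and the point is a local minimum.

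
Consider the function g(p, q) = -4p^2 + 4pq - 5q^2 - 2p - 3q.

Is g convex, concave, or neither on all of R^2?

concave

g is quadratic, so its Hessian is the constant matrix H = [[-8, 4], [4, -10]].
det(H) = 64, tr(H) = -18.
det(H) > 0 and tr(H) < 0, so H is negative definite everywhere: concave.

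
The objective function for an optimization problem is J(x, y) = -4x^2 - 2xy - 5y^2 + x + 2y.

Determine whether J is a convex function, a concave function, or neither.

J is quadratic, so its Hessian is the constant matrix H = [[-8, -2], [-2, -10]].
det(H) = 76, tr(H) = -18.
det(H) > 0 and tr(H) < 0, so H is negative definite everywhere: concave.

concave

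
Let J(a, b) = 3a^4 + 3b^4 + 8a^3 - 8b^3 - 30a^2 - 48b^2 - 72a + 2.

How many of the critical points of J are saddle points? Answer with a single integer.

4

J separates as a function of a plus a function of b, so ∇J=0 decouples.
∂J/∂a = 12(a - 2)(a + 1)(a + 3) = 0 at a ∈ {-3, -1, 2}; ∂J/∂b = 12b(b - 4)(b + 2) = 0 at b ∈ {-2, 0, 4}.
The Hessian is diagonal: diag(J_aa, J_bb). Second derivatives: J_aa(-3)=120, J_aa(-1)=-72, J_aa(2)=180; J_bb(-2)=144, J_bb(0)=-96, J_bb(4)=288.
Saddle points occur where the two diagonal entries have opposite signs: (-3, 0), (-1, -2), (-1, 4), (2, 0). Count: 4.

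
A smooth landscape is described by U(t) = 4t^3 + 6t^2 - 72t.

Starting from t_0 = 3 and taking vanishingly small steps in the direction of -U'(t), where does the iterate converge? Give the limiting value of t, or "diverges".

2

U'(t) = 12(t - 2)(t + 3), so U'(3) = 72.
Gradient descent moves in the -U' direction, i.e. t is decreasing.
The nearest critical point in that direction is t = 2, where U'' = 60 > 0 (a local minimum). The iterate converges there.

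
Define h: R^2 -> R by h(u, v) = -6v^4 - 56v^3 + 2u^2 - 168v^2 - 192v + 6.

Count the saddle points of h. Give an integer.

h separates as a function of u plus a function of v, so ∇h=0 decouples.
∂h/∂u = 4u = 0 at u ∈ {0}; ∂h/∂v = -24(v + 1)(v + 2)(v + 4) = 0 at v ∈ {-4, -2, -1}.
The Hessian is diagonal: diag(h_uu, h_vv). Second derivatives: h_uu(0)=4; h_vv(-4)=-144, h_vv(-2)=48, h_vv(-1)=-72.
Saddle points occur where the two diagonal entries have opposite signs: (0, -4), (0, -1). Count: 2.

2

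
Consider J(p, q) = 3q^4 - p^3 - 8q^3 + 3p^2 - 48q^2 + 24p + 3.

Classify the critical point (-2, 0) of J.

The mixed partial ∂²J/∂p∂q is 0, so the Hessian at any point is diag(J_pp, J_qq) = diag(6(-p + 1), 12(3q^2 - 4q - 8)).
At (-2, 0): H = diag(18, -96).
The eigenvalues have opposite signs, so H is indefinite: a saddle point.

saddle point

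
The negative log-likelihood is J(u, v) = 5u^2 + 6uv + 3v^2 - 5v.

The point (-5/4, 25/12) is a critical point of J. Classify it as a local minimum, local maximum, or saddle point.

The Hessian of J is constant: H = [[10, 6], [6, 6]].
det(H) = 10·6 − 6² = 24.
det(H) > 0 and tr(H) = 16 > 0, so H is positive definite and the point is a local minimum.

local minimum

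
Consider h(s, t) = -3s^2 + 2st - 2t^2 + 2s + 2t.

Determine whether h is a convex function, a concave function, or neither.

concave

h is quadratic, so its Hessian is the constant matrix H = [[-6, 2], [2, -4]].
det(H) = 20, tr(H) = -10.
det(H) > 0 and tr(H) < 0, so H is negative definite everywhere: concave.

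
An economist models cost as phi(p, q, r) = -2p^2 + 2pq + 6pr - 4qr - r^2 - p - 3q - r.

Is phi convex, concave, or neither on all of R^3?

phi is quadratic, so its Hessian is the constant matrix H = [[-4, 2, 6], [2, 0, -4], [6, -4, -2]].
Leading principal minors: -4, -4, -24.
Neither pattern holds ⇒ H is indefinite ⇒ neither convex nor concave.

neither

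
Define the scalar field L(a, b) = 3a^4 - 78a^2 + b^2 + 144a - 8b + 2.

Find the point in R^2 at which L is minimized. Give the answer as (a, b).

(-4, 4)

L(a,b) separates as P(a) + Q(b) + 2, so its minimum is min P + min Q + 2.
P'(a) = 12(a - 3)(a - 1)(a + 4) vanishes at a ∈ {-4, 1, 3}; Q'(b) = 2b - 8 vanishes at b ∈ {4}.
Local minima of P (where P''>0): P(-4)=-1056, P(3)=-27. Local minima of Q: Q(4)=-16.
So the global minimum of L is P(-4) + Q(4) + 2 = -1056 − 16 + 2 = -1070, attained at (-4, 4).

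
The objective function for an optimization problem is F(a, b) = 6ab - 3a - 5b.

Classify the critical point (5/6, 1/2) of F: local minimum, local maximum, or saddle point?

saddle point

The Hessian of F is constant: H = [[0, 6], [6, 0]].
det(H) = 0·0 − 6² = -36.
Since det(H) < 0, H is indefinite and the critical point is a saddle point.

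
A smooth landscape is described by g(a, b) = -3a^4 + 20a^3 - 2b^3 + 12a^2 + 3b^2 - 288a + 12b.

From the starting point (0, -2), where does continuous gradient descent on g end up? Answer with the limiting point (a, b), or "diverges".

(3, -1)

g is separable, so gradient descent decouples: a follows -∂g/∂a, b follows -∂g/∂b.
∂g/∂a = -12(a - 4)(a - 3)(a + 2); at a=0 this is -288, so a increases.
∂g/∂b = -6(b - 2)(b + 1); at b=-2 this is -24, so b increases.
a converges to its nearest critical value 3 (a local min of the a-part); b converges to -1. The iterate converges to (3, -1).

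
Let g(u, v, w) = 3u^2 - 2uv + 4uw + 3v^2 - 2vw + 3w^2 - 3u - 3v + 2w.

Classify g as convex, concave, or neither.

g is quadratic, so its Hessian is the constant matrix H = [[6, -2, 4], [-2, 6, -2], [4, -2, 6]].
Leading principal minors: 6, 32, 104.
All positive ⇒ H ≻ 0 ⇒ convex.

convex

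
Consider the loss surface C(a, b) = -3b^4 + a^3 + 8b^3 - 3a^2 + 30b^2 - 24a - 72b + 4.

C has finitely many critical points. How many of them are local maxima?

2

C separates as a function of a plus a function of b, so ∇C=0 decouples.
∂C/∂a = 3(a - 4)(a + 2) = 0 at a ∈ {-2, 4}; ∂C/∂b = -12(b - 3)(b - 1)(b + 2) = 0 at b ∈ {-2, 1, 3}.
The Hessian is diagonal: diag(C_aa, C_bb). Second derivatives: C_aa(-2)=-18, C_aa(4)=18; C_bb(-2)=-180, C_bb(1)=72, C_bb(3)=-120.
Local maxima occur where both diagonal entries negative: (-2, -2), (-2, 3). Count: 2.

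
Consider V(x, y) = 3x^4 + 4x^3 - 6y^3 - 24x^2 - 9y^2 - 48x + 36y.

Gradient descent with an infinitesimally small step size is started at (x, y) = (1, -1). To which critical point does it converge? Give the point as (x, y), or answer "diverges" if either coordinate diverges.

V is separable, so gradient descent decouples: x follows -∂V/∂x, y follows -∂V/∂y.
∂V/∂x = 12(x - 2)(x + 1)(x + 2); at x=1 this is -72, so x increases.
∂V/∂y = -18(y - 1)(y + 2); at y=-1 this is 36, so y decreases.
x converges to its nearest critical value 2 (a local min of the x-part); y converges to -2. The iterate converges to (2, -2).

(2, -2)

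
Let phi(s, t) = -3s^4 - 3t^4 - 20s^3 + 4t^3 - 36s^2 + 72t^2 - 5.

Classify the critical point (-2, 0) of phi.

The mixed partial ∂²phi/∂s∂t is 0, so the Hessian at any point is diag(phi_ss, phi_tt) = diag(-12(3s^2 + 10s + 6), 12(-3t^2 + 2t + 12)).
At (-2, 0): H = diag(24, 144).
Both eigenvalues are positive, so H is positive definite: a local minimum.

local minimum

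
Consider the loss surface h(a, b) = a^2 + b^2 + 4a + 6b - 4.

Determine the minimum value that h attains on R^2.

h(a,b) separates as P(a) + Q(b) − 4, so its minimum is min P + min Q − 4.
P'(a) = 2a + 4 vanishes at a ∈ {-2}; Q'(b) = 2b + 6 vanishes at b ∈ {-3}.
Local minima of P (where P''>0): P(-2)=-4. Local minima of Q: Q(-3)=-9.
So the global minimum of h is P(-2) + Q(-3) − 4 = -4 − 9 − 4 = -17, attained at (-2, -3).

-17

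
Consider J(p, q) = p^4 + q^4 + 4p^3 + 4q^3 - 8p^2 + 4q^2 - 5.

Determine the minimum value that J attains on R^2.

J(p,q) separates as A(p) + B(q) − 5, so its minimum is min A + min B − 5.
A'(p) = 4p(p - 1)(p + 4) vanishes at p ∈ {-4, 0, 1}; B'(q) = 4q(q + 1)(q + 2) vanishes at q ∈ {-2, -1, 0}.
Local minima of A (where A''>0): A(-4)=-128, A(1)=-3. Local minima of B: B(-2)=0, B(0)=0.
So the global minimum of J is A(-4) + B(-2) − 5 = -128 + 0 − 5 = -133, attained at (-4, -2).

-133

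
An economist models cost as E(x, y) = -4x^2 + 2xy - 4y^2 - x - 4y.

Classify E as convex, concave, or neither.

concave

E is quadratic, so its Hessian is the constant matrix H = [[-8, 2], [2, -8]].
det(H) = 60, tr(H) = -16.
det(H) > 0 and tr(H) < 0, so H is negative definite everywhere: concave.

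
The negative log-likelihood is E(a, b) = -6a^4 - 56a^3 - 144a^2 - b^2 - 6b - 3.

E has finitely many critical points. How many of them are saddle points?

1

E separates as a function of a plus a function of b, so ∇E=0 decouples.
∂E/∂a = -24a(a + 3)(a + 4) = 0 at a ∈ {-4, -3, 0}; ∂E/∂b = -2(b + 3) = 0 at b ∈ {-3}.
The Hessian is diagonal: diag(E_aa, E_bb). Second derivatives: E_aa(-4)=-96, E_aa(-3)=72, E_aa(0)=-288; E_bb(-3)=-2.
Saddle points occur where the two diagonal entries have opposite signs: (-3, -3). Count: 1.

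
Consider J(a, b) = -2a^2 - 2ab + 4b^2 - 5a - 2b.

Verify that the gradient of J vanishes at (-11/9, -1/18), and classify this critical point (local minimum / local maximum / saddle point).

∇J = (-4a - 2b - 5, -2a + 8b - 2); substituting (-11/9, -1/18) gives ∇J = (0, 0), so (-11/9, -1/18) is indeed a critical point.
The Hessian of J is constant: H = [[-4, -2], [-2, 8]].
det(H) = (-4)·8 − (-2)² = -36.
Since det(H) < 0, H is indefinite and the critical point is a saddle point.

saddle point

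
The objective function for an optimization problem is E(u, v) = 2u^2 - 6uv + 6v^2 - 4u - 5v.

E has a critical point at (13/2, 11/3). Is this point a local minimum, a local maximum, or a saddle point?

The Hessian of E is constant: H = [[4, -6], [-6, 12]].
det(H) = 4·12 − (-6)² = 12.
det(H) > 0 and tr(H) = 16 > 0, so H is positive definite and the point is a local minimum.

local minimum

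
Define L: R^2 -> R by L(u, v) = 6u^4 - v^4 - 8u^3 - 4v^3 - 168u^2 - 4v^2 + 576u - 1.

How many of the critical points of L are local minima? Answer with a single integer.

2

L separates as a function of u plus a function of v, so ∇L=0 decouples.
∂L/∂u = 24(u - 3)(u - 2)(u + 4) = 0 at u ∈ {-4, 2, 3}; ∂L/∂v = -4v(v + 1)(v + 2) = 0 at v ∈ {-2, -1, 0}.
The Hessian is diagonal: diag(L_uu, L_vv). Second derivatives: L_uu(-4)=1008, L_uu(2)=-144, L_uu(3)=168; L_vv(-2)=-8, L_vv(-1)=4, L_vv(0)=-8.
Local minima occur where both diagonal entries positive: (-4, -1), (3, -1). Count: 2.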